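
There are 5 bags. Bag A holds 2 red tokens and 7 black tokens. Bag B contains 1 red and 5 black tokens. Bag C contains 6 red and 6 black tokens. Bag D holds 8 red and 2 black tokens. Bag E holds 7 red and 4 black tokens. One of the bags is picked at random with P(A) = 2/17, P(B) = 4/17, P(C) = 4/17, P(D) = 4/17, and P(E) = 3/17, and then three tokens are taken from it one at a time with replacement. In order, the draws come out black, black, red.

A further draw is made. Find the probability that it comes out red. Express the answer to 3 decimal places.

For each hypothesis, P(data | H) works out to: P(data | bag A) = (7/9)(7/9)(2/9) = 0.13443; P(data | bag B) = (5/6)(5/6)(1/6) = 0.11574; P(data | bag C) = (6/12)(6/12)(6/12) = 0.125; P(data | bag D) = (2/10)(2/10)(8/10) = 0.032; P(data | bag E) = (4/11)(4/11)(7/11) = 0.084147.
Weighting by the prior gives 2/17 · 0.13443 = 0.015815, 4/17 · 0.11574 = 0.027233, 4/17 · 0.125 = 0.029412, 4/17 · 0.032 = 0.0075294, 3/17 · 0.084147 = 0.01485; summing to 0.094839.
The posterior is then P(bag A | data) = 0.16676, P(bag B | data) = 0.28715, P(bag C | data) = 0.31012, P(bag D | data) = 0.079391, P(bag E | data) = 0.15658.
So P(red next | data) = Σ P(red next | H) P(H | data) = (2/9)(0.16676) + (1/6)(0.28715) + (1/2)(0.31012) + (4/5)(0.079391) + (7/11)(0.15658) = 0.40313.

0.403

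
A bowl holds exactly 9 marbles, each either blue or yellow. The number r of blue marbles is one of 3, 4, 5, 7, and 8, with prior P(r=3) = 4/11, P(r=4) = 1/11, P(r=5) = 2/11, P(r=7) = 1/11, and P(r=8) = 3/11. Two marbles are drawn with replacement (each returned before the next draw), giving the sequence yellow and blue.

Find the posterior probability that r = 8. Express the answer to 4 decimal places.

For each hypothesis, P(data | H) works out to: P(data | r = 3) = (6/9)(3/9) = 2/9; P(data | r = 4) = (5/9)(4/9) = 20/81; P(data | r = 5) = (4/9)(5/9) = 20/81; P(data | r = 7) = (2/9)(7/9) = 14/81; P(data | r = 8) = (1/9)(8/9) = 8/81.
Weighting by the prior gives 4/11 · 2/9 = 8/99, 1/11 · 20/81 = 20/891, 2/11 · 20/81 = 40/891, 1/11 · 14/81 = 14/891, 3/11 · 8/81 = 8/297; with total 170/891.
So P(r = 8 | data) = (8/297) / (170/891) = 12/85.

0.1412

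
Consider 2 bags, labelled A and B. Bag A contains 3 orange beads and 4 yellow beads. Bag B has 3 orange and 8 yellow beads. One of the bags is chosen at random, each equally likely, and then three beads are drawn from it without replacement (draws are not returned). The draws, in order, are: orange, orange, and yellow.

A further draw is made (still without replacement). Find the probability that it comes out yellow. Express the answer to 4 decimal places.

0.7872

Under each hypothesis, the probability of the observed sequence is: P(data | bag A) = (3/7)(2/6)(4/5) = 0.11429; P(data | bag B) = (3/11)(2/10)(8/9) = 0.048485.
The prior-weighted likelihoods are 1/2 · 0.11429 = 0.057143, 1/2 · 0.048485 = 0.024242; these sum to 0.081385.
Dividing through by the total gives posterior P(bag A | data) = 0.70213, P(bag B | data) = 0.29787.
So P(yellow next | data) = Σ P(yellow next | H) P(H | data) = (3/4)(0.70213) + (7/8)(0.29787) = 0.78723.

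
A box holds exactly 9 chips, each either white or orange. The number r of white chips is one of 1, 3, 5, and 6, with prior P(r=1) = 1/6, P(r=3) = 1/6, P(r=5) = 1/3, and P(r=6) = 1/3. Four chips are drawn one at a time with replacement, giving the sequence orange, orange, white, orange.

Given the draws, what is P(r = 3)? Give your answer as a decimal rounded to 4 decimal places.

Under each hypothesis, the probability of the observed sequence is: P(data | r = 1) = (8/9)(8/9)(1/9)(8/9) = 0.078037; P(data | r = 3) = (6/9)(6/9)(3/9)(6/9) = 0.098765; P(data | r = 5) = (4/9)(4/9)(5/9)(4/9) = 0.048773; P(data | r = 6) = (3/9)(3/9)(6/9)(3/9) = 0.024691.
Multiplying each by its prior: 1/6 · 0.078037 = 0.013006, 1/6 · 0.098765 = 0.016461, 1/3 · 0.048773 = 0.016258, 1/3 · 0.024691 = 0.0082305; these sum to 0.053955.
Therefore the posterior P(r = 3 | data) = (0.016461) / (0.053955) = 0.30508.

0.3051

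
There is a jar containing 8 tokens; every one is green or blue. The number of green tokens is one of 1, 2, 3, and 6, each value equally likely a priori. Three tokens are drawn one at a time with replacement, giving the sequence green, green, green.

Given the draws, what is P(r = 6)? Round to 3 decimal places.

Under each hypothesis, the probability of the observed sequence is: P(data | r = 1) = (1/8)(1/8)(1/8) = 0.0019531; P(data | r = 2) = (2/8)(2/8)(2/8) = 0.015625; P(data | r = 3) = (3/8)(3/8)(3/8) = 0.052734; P(data | r = 6) = (6/8)(6/8)(6/8) = 0.42188.
The prior-weighted likelihoods are 1/4 · 0.0019531 = 0.00048828, 1/4 · 0.015625 = 0.0039062, 1/4 · 0.052734 = 0.013184, 1/4 · 0.42188 = 0.10547; these sum to 0.12305.
By Bayes' rule, P(r = 6 | data) = (0.10547) / (0.12305) = 0.85714.

0.857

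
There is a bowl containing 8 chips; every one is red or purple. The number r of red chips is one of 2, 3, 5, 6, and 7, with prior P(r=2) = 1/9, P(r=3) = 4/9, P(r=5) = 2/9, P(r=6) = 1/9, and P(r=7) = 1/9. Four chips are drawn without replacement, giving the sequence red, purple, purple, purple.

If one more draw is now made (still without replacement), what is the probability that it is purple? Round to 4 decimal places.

0.5294

The likelihood of the observed sequence under each hypothesis: P(data | r = 2) = (2/8)(6/7)(5/6)(4/5) = 1/7; P(data | r = 3) = (3/8)(5/7)(4/6)(3/5) = 3/28; P(data | r = 5) = (5/8)(3/7)(2/6)(1/5) = 1/56; P(data | r = 6) = (6/8)(2/7)(1/6)(0/5) = 0; P(data | r = 7) = (7/8)(1/7)(0/6) = 0.
Weighting by the prior gives 1/9 · 1/7 = 1/63, 4/9 · 3/28 = 1/21, 2/9 · 1/56 = 1/252, 1/9 · 0 = 0, 1/9 · 0 = 0; with total 17/252.
Dividing through by the total gives posterior P(r = 2 | data) = 4/17, P(r = 3 | data) = 12/17, P(r = 5 | data) = 1/17, P(r = 6 | data) = 0, P(r = 7 | data) = 0.
Averaging over the posterior, P(purple next | data) = (3/4)(4/17) + (1/2)(12/17) + (0)(1/17) = 9/17.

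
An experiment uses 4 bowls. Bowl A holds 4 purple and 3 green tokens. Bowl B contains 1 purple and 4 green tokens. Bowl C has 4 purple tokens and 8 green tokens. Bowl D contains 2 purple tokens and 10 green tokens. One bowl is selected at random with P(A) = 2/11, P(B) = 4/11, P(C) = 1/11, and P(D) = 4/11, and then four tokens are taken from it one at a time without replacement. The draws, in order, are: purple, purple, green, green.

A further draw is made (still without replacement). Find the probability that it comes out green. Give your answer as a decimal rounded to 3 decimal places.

Compute the likelihood of the observed sequence for each case: P(data | bowl A) = (4/7)(3/6)(3/5)(2/4) = 0.085714; P(data | bowl B) = (1/5)(0/4) = 0; P(data | bowl C) = (4/12)(3/11)(8/10)(7/9) = 0.056566; P(data | bowl D) = (2/12)(1/11)(10/10)(9/9) = 0.015152.
Multiplying each by its prior: 2/11 · 0.085714 = 0.015584, 4/11 · 0 = 0, 1/11 · 0.056566 = 0.0051423, 4/11 · 0.015152 = 0.0055096; summing to 0.026236.
Dividing through by the total gives posterior P(bowl A | data) = 0.594, P(bowl B | data) = 0, P(bowl C | data) = 0.196, P(bowl D | data) = 0.21.
Averaging over the posterior, P(green next | data) = (1/3)(0.594) + (3/4)(0.196) + (1)(0.21) = 0.555.

0.555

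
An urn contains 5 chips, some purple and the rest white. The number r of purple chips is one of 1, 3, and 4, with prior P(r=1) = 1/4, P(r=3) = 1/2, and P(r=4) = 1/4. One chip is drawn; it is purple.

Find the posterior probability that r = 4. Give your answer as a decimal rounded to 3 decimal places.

0.364

The likelihood of this draw under each hypothesis: P(data | r = 1) = (1/5) = 1/5; P(data | r = 3) = (3/5) = 3/5; P(data | r = 4) = (4/5) = 4/5.
Weighting by the prior gives 1/4 · 1/5 = 1/20, 1/2 · 3/5 = 3/10, 1/4 · 4/5 = 1/5; with total 11/20.
So P(r = 4 | data) = (1/5) / (11/20) = 4/11.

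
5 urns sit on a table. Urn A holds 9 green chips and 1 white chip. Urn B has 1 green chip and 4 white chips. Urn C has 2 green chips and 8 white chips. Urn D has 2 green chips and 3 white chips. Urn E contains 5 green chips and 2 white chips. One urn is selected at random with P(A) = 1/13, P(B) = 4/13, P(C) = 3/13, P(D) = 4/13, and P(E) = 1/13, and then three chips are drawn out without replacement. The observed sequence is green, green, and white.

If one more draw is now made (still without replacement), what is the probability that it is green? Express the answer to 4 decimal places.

0.3208

Compute the likelihood of the observed sequence for each case: P(data | urn A) = (9/10)(8/9)(1/8) = 1/10; P(data | urn B) = (1/5)(0/4) = 0; P(data | urn C) = (2/10)(1/9)(8/8) = 1/45; P(data | urn D) = (2/5)(1/4)(3/3) = 1/10; P(data | urn E) = (5/7)(4/6)(2/5) = 4/21.
The prior-weighted likelihoods are 1/13 · 1/10 = 1/130, 4/13 · 0 = 0, 3/13 · 1/45 = 1/195, 4/13 · 1/10 = 2/65, 1/13 · 4/21 = 4/273; summing to 53/910.
Dividing through by the total gives posterior P(urn A | data) = 7/53, P(urn B | data) = 0, P(urn C | data) = 14/159, P(urn D | data) = 28/53, P(urn E | data) = 40/159.
Averaging over the posterior, P(green next | data) = (1)(7/53) + (0)(14/159) + (0)(28/53) + (3/4)(40/159) = 17/53.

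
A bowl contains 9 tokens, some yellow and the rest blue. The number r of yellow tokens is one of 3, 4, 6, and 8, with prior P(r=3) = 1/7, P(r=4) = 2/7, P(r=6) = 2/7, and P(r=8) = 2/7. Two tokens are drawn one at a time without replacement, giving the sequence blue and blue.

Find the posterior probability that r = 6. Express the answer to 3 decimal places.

Compute the likelihood of the observed sequence for each case: P(data | r = 3) = (6/9)(5/8) = 5/12; P(data | r = 4) = (5/9)(4/8) = 5/18; P(data | r = 6) = (3/9)(2/8) = 1/12; P(data | r = 8) = (1/9)(0/8) = 0.
The prior-weighted likelihoods are 1/7 · 5/12 = 5/84, 2/7 · 5/18 = 5/63, 2/7 · 1/12 = 1/42, 2/7 · 0 = 0; with total 41/252.
So P(r = 6 | data) = (1/42) / (41/252) = 6/41.

0.146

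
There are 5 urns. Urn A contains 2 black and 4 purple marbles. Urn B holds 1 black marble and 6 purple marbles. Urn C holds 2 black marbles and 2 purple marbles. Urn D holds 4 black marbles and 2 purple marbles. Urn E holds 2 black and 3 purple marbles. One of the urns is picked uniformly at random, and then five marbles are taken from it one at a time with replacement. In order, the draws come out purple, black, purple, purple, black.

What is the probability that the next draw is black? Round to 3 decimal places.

Compute the likelihood of the observed sequence for each case: P(data | urn A) = (4/6)(2/6)(4/6)(4/6)(2/6) = 0.032922; P(data | urn B) = (6/7)(1/7)(6/7)(6/7)(1/7) = 0.012852; P(data | urn C) = (2/4)(2/4)(2/4)(2/4)(2/4) = 0.03125; P(data | urn D) = (2/6)(4/6)(2/6)(2/6)(4/6) = 0.016461; P(data | urn E) = (3/5)(2/5)(3/5)(3/5)(2/5) = 0.03456.
Multiplying each by its prior: 1/5 · 0.032922 = 0.0065844, 1/5 · 0.012852 = 0.0025704, 1/5 · 0.03125 = 0.00625, 1/5 · 0.016461 = 0.0032922, 1/5 · 0.03456 = 0.006912; summing to 0.025609.
Dividing through by the total gives posterior P(urn A | data) = 0.25711, P(urn B | data) = 0.10037, P(urn C | data) = 0.24406, P(urn D | data) = 0.12856, P(urn E | data) = 0.26991.
Averaging over the posterior, P(black next | data) = (1/3)(0.25711) + (1/7)(0.10037) + (1/2)(0.24406) + (2/3)(0.12856) + (2/5)(0.26991) = 0.41574.

0.416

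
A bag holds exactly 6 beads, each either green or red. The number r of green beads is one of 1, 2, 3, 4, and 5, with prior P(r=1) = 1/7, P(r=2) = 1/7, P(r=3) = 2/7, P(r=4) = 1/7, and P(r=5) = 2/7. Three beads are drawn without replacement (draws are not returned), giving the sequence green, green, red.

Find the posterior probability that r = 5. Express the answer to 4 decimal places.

0.3704

Under each hypothesis, the probability of the observed sequence is: P(data | r = 1) = (1/6)(0/5) = 0; P(data | r = 2) = (2/6)(1/5)(4/4) = 1/15; P(data | r = 3) = (3/6)(2/5)(3/4) = 3/20; P(data | r = 4) = (4/6)(3/5)(2/4) = 1/5; P(data | r = 5) = (5/6)(4/5)(1/4) = 1/6.
The prior-weighted likelihoods are 1/7 · 0 = 0, 1/7 · 1/15 = 1/105, 2/7 · 3/20 = 3/70, 1/7 · 1/5 = 1/35, 2/7 · 1/6 = 1/21; these sum to 9/70.
By Bayes' rule, P(r = 5 | data) = (1/21) / (9/70) = 10/27.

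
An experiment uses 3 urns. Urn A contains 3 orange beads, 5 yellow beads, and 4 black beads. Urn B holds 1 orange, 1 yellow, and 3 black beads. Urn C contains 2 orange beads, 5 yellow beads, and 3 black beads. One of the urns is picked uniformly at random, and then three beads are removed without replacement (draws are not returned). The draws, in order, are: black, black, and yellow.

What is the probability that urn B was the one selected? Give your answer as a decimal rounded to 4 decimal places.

For each hypothesis, P(data | H) works out to: P(data | urn A) = (4/12)(3/11)(5/10) = 0.045455; P(data | urn B) = (3/5)(2/4)(1/3) = 0.1; P(data | urn C) = (3/10)(2/9)(5/8) = 0.041667.
The prior-weighted likelihoods are 1/3 · 0.045455 = 0.015152, 1/3 · 0.1 = 0.033333, 1/3 · 0.041667 = 0.013889; with total 0.062374.
Therefore the posterior P(urn B | data) = (0.033333) / (0.062374) = 0.53441.

0.5344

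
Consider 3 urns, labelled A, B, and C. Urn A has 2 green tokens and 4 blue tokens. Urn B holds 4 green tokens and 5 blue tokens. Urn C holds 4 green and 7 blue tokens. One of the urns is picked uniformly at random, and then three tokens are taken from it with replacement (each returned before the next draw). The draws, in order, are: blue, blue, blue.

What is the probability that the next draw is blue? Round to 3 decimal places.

0.630

Under each hypothesis, the probability of the observed sequence is: P(data | urn A) = (4/6)(4/6)(4/6) = 0.2963; P(data | urn B) = (5/9)(5/9)(5/9) = 0.17147; P(data | urn C) = (7/11)(7/11)(7/11) = 0.2577.
The prior-weighted likelihoods are 1/3 · 0.2963 = 0.098765, 1/3 · 0.17147 = 0.057156, 1/3 · 0.2577 = 0.0859; with total 0.24182.
Dividing through by the total gives posterior P(urn A | data) = 0.40842, P(urn B | data) = 0.23636, P(urn C | data) = 0.35522.
So P(blue next | data) = Σ P(blue next | H) P(H | data) = (2/3)(0.40842) + (5/9)(0.23636) + (7/11)(0.35522) = 0.62964.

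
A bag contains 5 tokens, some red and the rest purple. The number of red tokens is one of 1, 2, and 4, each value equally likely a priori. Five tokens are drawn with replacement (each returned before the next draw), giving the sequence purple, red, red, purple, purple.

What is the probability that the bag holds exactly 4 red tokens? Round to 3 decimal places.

For each hypothesis, P(data | H) works out to: P(data | r = 1) = (4/5)(1/5)(1/5)(4/5)(4/5) = 0.02048; P(data | r = 2) = (3/5)(2/5)(2/5)(3/5)(3/5) = 0.03456; P(data | r = 4) = (1/5)(4/5)(4/5)(1/5)(1/5) = 0.00512.
Weighting by the prior gives 1/3 · 0.02048 = 0.0068267, 1/3 · 0.03456 = 0.01152, 1/3 · 0.00512 = 0.0017067; summing to 0.020053.
So P(r = 4 | data) = (0.0017067) / (0.020053) = 0.085106.

0.085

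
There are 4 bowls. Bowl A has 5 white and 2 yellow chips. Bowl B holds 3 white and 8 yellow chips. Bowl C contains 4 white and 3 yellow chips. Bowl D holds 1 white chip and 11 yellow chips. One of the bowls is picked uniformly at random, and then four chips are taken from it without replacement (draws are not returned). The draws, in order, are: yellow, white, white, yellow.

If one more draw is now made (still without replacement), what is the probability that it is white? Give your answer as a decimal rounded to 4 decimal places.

Compute the likelihood of the observed sequence for each case: P(data | bowl A) = (2/7)(5/6)(4/5)(1/4) = 1/21; P(data | bowl B) = (8/11)(3/10)(2/9)(7/8) = 7/165; P(data | bowl C) = (3/7)(4/6)(3/5)(2/4) = 3/35; P(data | bowl D) = (11/12)(1/11)(0/10) = 0.
Multiplying each by its prior: 1/4 · 1/21 = 1/84, 1/4 · 7/165 = 7/660, 1/4 · 3/35 = 3/140, 1/4 · 0 = 0; with total 29/660.
Normalising, the posterior is P(bowl A | data) = 55/203, P(bowl B | data) = 7/29, P(bowl C | data) = 99/203, P(bowl D | data) = 0.
So P(white next | data) = Σ P(white next | H) P(H | data) = (1)(55/203) + (1/7)(7/29) + (2/3)(99/203) = 128/203.

0.6305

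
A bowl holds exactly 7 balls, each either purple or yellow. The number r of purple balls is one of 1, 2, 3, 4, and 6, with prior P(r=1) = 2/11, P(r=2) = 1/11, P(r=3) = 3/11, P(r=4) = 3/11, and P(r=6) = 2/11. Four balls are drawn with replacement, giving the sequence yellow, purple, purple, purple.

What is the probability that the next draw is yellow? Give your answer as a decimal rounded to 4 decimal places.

For each hypothesis, P(data | H) works out to: P(data | r = 1) = (6/7)(1/7)(1/7)(1/7) = 0.002499; P(data | r = 2) = (5/7)(2/7)(2/7)(2/7) = 0.01666; P(data | r = 3) = (4/7)(3/7)(3/7)(3/7) = 0.044981; P(data | r = 4) = (3/7)(4/7)(4/7)(4/7) = 0.079967; P(data | r = 6) = (1/7)(6/7)(6/7)(6/7) = 0.089963.
Multiplying each by its prior: 2/11 · 0.002499 = 0.00045436, 1/11 · 0.01666 = 0.0015145, 3/11 · 0.044981 = 0.012268, 3/11 · 0.079967 = 0.021809, 2/11 · 0.089963 = 0.016357; with total 0.052402.
The posterior is then P(r = 1 | data) = 0.0086705, P(r = 2 | data) = 0.028902, P(r = 3 | data) = 0.2341, P(r = 4 | data) = 0.41618, P(r = 6 | data) = 0.31214.
The predictive probability is P(yellow next | data) = (6/7)(0.0086705) + (5/7)(0.028902) + (4/7)(0.2341) + (3/7)(0.41618) + (1/7)(0.31214) = 0.38481.

0.3848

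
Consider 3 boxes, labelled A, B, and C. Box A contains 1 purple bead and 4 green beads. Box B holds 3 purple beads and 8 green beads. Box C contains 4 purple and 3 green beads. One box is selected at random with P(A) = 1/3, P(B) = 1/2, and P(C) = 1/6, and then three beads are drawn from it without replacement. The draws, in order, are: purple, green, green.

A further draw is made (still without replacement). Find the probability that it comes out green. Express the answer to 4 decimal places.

For each hypothesis, P(data | H) works out to: P(data | box A) = (1/5)(4/4)(3/3) = 0.2; P(data | box B) = (3/11)(8/10)(7/9) = 0.1697; P(data | box C) = (4/7)(3/6)(2/5) = 0.11429.
Weighting by the prior gives 1/3 · 0.2 = 0.066667, 1/2 · 0.1697 = 0.084848, 1/6 · 0.11429 = 0.019048; with total 0.17056.
The posterior is then P(box A | data) = 0.39086, P(box B | data) = 0.49746, P(box C | data) = 0.11168.
The predictive probability is P(green next | data) = (1)(0.39086) + (3/4)(0.49746) + (1/4)(0.11168) = 0.79188.

0.7919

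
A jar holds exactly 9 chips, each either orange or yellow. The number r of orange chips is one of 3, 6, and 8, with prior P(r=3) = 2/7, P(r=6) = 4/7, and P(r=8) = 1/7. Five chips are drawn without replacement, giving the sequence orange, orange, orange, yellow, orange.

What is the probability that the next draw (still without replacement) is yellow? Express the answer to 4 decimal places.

For each hypothesis, P(data | H) works out to: P(data | r = 3) = (3/9)(2/8)(1/7)(6/6)(0/5) = 0; P(data | r = 6) = (6/9)(5/8)(4/7)(3/6)(3/5) = 1/14; P(data | r = 8) = (8/9)(7/8)(6/7)(1/6)(5/5) = 1/9.
The prior-weighted likelihoods are 2/7 · 0 = 0, 4/7 · 1/14 = 2/49, 1/7 · 1/9 = 1/63; these sum to 25/441.
The posterior is then P(r = 3 | data) = 0, P(r = 6 | data) = 18/25, P(r = 8 | data) = 7/25.
The predictive probability is P(yellow next | data) = (1/2)(18/25) + (0)(7/25) = 9/25.

0.3600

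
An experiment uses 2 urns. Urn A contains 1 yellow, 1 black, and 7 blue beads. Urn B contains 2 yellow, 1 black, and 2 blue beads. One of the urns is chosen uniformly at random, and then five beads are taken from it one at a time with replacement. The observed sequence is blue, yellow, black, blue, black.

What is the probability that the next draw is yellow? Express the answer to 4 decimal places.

0.3293

For each hypothesis, P(data | H) works out to: P(data | urn A) = (7/9)(1/9)(1/9)(7/9)(1/9) = 0.00082982; P(data | urn B) = (2/5)(2/5)(1/5)(2/5)(1/5) = 0.00256.
The prior-weighted likelihoods are 1/2 · 0.00082982 = 0.00041491, 1/2 · 0.00256 = 0.00128; summing to 0.0016949.
Normalising, the posterior is P(urn A | data) = 0.2448, P(urn B | data) = 0.7552.
The predictive probability is P(yellow next | data) = (1/9)(0.2448) + (2/5)(0.7552) = 0.32928.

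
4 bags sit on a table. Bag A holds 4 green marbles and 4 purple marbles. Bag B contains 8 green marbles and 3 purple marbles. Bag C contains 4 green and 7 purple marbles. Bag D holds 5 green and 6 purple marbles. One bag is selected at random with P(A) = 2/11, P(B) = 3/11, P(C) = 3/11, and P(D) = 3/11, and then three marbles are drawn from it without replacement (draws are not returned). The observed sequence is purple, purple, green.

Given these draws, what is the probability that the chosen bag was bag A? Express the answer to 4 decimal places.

0.2048

For each hypothesis, P(data | H) works out to: P(data | bag A) = (4/8)(3/7)(4/6) = 0.14286; P(data | bag B) = (3/11)(2/10)(8/9) = 0.048485; P(data | bag C) = (7/11)(6/10)(4/9) = 0.1697; P(data | bag D) = (6/11)(5/10)(5/9) = 0.15152.
The prior-weighted likelihoods are 2/11 · 0.14286 = 0.025974, 3/11 · 0.048485 = 0.013223, 3/11 · 0.1697 = 0.046281, 3/11 · 0.15152 = 0.041322; summing to 0.1268.
Hence P(bag A | data) = (0.025974) / (0.1268) = 0.20484.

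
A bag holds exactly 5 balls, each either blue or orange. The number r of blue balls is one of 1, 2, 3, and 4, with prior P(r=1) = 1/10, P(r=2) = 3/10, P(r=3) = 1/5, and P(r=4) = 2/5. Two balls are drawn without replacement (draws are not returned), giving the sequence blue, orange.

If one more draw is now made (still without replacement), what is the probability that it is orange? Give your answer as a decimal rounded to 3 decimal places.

Compute the likelihood of the observed sequence for each case: P(data | r = 1) = (1/5)(4/4) = 1/5; P(data | r = 2) = (2/5)(3/4) = 3/10; P(data | r = 3) = (3/5)(2/4) = 3/10; P(data | r = 4) = (4/5)(1/4) = 1/5.
Weighting by the prior gives 1/10 · 1/5 = 1/50, 3/10 · 3/10 = 9/100, 1/5 · 3/10 = 3/50, 2/5 · 1/5 = 2/25; these sum to 1/4.
The posterior is then P(r = 1 | data) = 2/25, P(r = 2 | data) = 9/25, P(r = 3 | data) = 6/25, P(r = 4 | data) = 8/25.
Averaging over the posterior, P(orange next | data) = (1)(2/25) + (2/3)(9/25) + (1/3)(6/25) + (0)(8/25) = 2/5.

0.400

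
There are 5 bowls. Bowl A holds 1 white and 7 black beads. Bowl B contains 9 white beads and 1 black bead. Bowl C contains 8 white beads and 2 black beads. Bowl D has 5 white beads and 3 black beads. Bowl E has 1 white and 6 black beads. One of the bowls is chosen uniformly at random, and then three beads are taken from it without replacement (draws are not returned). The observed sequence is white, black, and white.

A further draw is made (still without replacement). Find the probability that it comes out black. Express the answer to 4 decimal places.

Compute the likelihood of the observed sequence for each case: P(data | bowl A) = (1/8)(7/7)(0/6) = 0; P(data | bowl B) = (9/10)(1/9)(8/8) = 0.1; P(data | bowl C) = (8/10)(2/9)(7/8) = 0.15556; P(data | bowl D) = (5/8)(3/7)(4/6) = 0.17857; P(data | bowl E) = (1/7)(6/6)(0/5) = 0.
The prior-weighted likelihoods are 1/5 · 0 = 0, 1/5 · 0.1 = 0.02, 1/5 · 0.15556 = 0.031111, 1/5 · 0.17857 = 0.035714, 1/5 · 0 = 0; these sum to 0.086825.
The posterior is then P(bowl A | data) = 0, P(bowl B | data) = 0.23035, P(bowl C | data) = 0.35832, P(bowl D | data) = 0.41133, P(bowl E | data) = 0.
Averaging over the posterior, P(black next | data) = (0)(0.23035) + (1/7)(0.35832) + (2/5)(0.41133) = 0.21572.

0.2157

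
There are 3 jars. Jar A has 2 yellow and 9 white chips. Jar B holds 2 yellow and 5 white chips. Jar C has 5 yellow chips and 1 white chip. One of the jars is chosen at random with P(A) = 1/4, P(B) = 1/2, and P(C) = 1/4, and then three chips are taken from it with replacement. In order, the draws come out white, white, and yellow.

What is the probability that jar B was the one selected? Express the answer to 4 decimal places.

0.6681

For each hypothesis, P(data | H) works out to: P(data | jar A) = (9/11)(9/11)(2/11) = 0.12171; P(data | jar B) = (5/7)(5/7)(2/7) = 0.14577; P(data | jar C) = (1/6)(1/6)(5/6) = 0.023148.
Weighting by the prior gives 1/4 · 0.12171 = 0.030428, 1/2 · 0.14577 = 0.072886, 1/4 · 0.023148 = 0.005787; these sum to 0.1091.
So P(jar B | data) = (0.072886) / (0.1091) = 0.66806.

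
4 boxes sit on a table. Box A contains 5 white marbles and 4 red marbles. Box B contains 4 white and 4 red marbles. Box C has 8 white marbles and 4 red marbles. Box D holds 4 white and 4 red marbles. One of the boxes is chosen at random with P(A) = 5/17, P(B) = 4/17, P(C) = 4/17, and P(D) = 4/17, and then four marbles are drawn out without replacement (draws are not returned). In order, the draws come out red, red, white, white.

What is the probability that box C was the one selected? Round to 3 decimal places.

0.173

Under each hypothesis, the probability of the observed sequence is: P(data | box A) = (4/9)(3/8)(5/7)(4/6) = 0.079365; P(data | box B) = (4/8)(3/7)(4/6)(3/5) = 0.085714; P(data | box C) = (4/12)(3/11)(8/10)(7/9) = 0.056566; P(data | box D) = (4/8)(3/7)(4/6)(3/5) = 0.085714.
Multiplying each by its prior: 5/17 · 0.079365 = 0.023343, 4/17 · 0.085714 = 0.020168, 4/17 · 0.056566 = 0.01331, 4/17 · 0.085714 = 0.020168; summing to 0.076988.
Therefore the posterior P(box C | data) = (0.01331) / (0.076988) = 0.17288.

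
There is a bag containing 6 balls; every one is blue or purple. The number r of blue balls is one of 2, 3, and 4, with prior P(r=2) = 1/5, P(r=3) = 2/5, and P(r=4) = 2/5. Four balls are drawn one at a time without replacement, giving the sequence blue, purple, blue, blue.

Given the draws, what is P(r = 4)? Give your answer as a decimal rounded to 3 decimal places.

The likelihood of the observed sequence under each hypothesis: P(data | r = 2) = (2/6)(4/5)(1/4)(0/3) = 0; P(data | r = 3) = (3/6)(3/5)(2/4)(1/3) = 1/20; P(data | r = 4) = (4/6)(2/5)(3/4)(2/3) = 2/15.
The prior-weighted likelihoods are 1/5 · 0 = 0, 2/5 · 1/20 = 1/50, 2/5 · 2/15 = 4/75; with total 11/150.
Therefore the posterior P(r = 4 | data) = (4/75) / (11/150) = 8/11.

0.727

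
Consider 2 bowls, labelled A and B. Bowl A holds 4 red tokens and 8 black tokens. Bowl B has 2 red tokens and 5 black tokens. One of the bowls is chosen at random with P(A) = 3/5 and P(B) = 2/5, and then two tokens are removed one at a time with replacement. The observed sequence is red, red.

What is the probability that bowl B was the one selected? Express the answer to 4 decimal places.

0.3288

Compute the likelihood of the observed sequence for each case: P(data | bowl A) = (4/12)(4/12) = 1/9; P(data | bowl B) = (2/7)(2/7) = 4/49.
The prior-weighted likelihoods are 3/5 · 1/9 = 1/15, 2/5 · 4/49 = 8/245; these sum to 73/735.
Hence P(bowl B | data) = (8/245) / (73/735) = 24/73.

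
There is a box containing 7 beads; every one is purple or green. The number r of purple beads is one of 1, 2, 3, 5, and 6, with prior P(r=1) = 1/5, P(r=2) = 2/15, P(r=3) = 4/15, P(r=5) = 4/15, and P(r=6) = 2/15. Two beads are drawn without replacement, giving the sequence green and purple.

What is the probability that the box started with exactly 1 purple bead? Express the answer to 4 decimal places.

0.1304

Compute the likelihood of the observed sequence for each case: P(data | r = 1) = (6/7)(1/6) = 1/7; P(data | r = 2) = (5/7)(2/6) = 5/21; P(data | r = 3) = (4/7)(3/6) = 2/7; P(data | r = 5) = (2/7)(5/6) = 5/21; P(data | r = 6) = (1/7)(6/6) = 1/7.
The prior-weighted likelihoods are 1/5 · 1/7 = 1/35, 2/15 · 5/21 = 2/63, 4/15 · 2/7 = 8/105, 4/15 · 5/21 = 4/63, 2/15 · 1/7 = 2/105; summing to 23/105.
By Bayes' rule, P(r = 1 | data) = (1/35) / (23/105) = 3/23.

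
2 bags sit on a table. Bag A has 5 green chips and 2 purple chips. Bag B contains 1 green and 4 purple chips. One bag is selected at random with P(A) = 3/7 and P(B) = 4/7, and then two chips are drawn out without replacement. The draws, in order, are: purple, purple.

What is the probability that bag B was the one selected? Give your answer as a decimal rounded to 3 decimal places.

Compute the likelihood of the observed sequence for each case: P(data | bag A) = (2/7)(1/6) = 1/21; P(data | bag B) = (4/5)(3/4) = 3/5.
Multiplying each by its prior: 3/7 · 1/21 = 1/49, 4/7 · 3/5 = 12/35; these sum to 89/245.
Hence P(bag B | data) = (12/35) / (89/245) = 84/89.

0.944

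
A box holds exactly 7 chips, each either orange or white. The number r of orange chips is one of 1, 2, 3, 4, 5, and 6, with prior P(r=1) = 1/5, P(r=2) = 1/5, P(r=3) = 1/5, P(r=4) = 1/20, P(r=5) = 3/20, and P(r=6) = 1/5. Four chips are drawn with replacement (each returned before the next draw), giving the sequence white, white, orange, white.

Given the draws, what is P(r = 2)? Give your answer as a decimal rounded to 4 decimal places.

Compute the likelihood of the observed sequence for each case: P(data | r = 1) = (6/7)(6/7)(1/7)(6/7) = 0.089963; P(data | r = 2) = (5/7)(5/7)(2/7)(5/7) = 0.10412; P(data | r = 3) = (4/7)(4/7)(3/7)(4/7) = 0.079967; P(data | r = 4) = (3/7)(3/7)(4/7)(3/7) = 0.044981; P(data | r = 5) = (2/7)(2/7)(5/7)(2/7) = 0.01666; P(data | r = 6) = (1/7)(1/7)(6/7)(1/7) = 0.002499.
Multiplying each by its prior: 1/5 · 0.089963 = 0.017993, 1/5 · 0.10412 = 0.020825, 1/5 · 0.079967 = 0.015993, 1/20 · 0.044981 = 0.0022491, 3/20 · 0.01666 = 0.002499, 1/5 · 0.002499 = 0.00049979; these sum to 0.060058.
Hence P(r = 2 | data) = (0.020825) / (0.060058) = 0.34674.

0.3467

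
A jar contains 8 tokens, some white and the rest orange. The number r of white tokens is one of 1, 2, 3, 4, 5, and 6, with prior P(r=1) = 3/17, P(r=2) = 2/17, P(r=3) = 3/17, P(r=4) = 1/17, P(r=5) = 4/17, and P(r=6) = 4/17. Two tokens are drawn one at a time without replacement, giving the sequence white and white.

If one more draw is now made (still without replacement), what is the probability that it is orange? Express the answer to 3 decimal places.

The likelihood of the observed sequence under each hypothesis: P(data | r = 1) = (1/8)(0/7) = 0; P(data | r = 2) = (2/8)(1/7) = 1/28; P(data | r = 3) = (3/8)(2/7) = 3/28; P(data | r = 4) = (4/8)(3/7) = 3/14; P(data | r = 5) = (5/8)(4/7) = 5/14; P(data | r = 6) = (6/8)(5/7) = 15/28.
Weighting by the prior gives 3/17 · 0 = 0, 2/17 · 1/28 = 1/238, 3/17 · 3/28 = 9/476, 1/17 · 3/14 = 3/238, 4/17 · 5/14 = 10/119, 4/17 · 15/28 = 15/119; these sum to 117/476.
The posterior is then P(r = 1 | data) = 0, P(r = 2 | data) = 2/117, P(r = 3 | data) = 1/13, P(r = 4 | data) = 2/39, P(r = 5 | data) = 40/117, P(r = 6 | data) = 20/39.
The predictive probability is P(orange next | data) = (1)(2/117) + (5/6)(1/13) + (2/3)(2/39) + (1/2)(40/117) + (1/3)(20/39) = 107/234.

0.457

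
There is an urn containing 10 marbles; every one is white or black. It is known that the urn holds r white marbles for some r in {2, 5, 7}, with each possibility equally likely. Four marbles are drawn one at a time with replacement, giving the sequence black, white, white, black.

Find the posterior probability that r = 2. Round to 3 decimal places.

0.194

The likelihood of the observed sequence under each hypothesis: P(data | r = 2) = (8/10)(2/10)(2/10)(8/10) = 0.0256; P(data | r = 5) = (5/10)(5/10)(5/10)(5/10) = 0.0625; P(data | r = 7) = (3/10)(7/10)(7/10)(3/10) = 0.0441.
The prior-weighted likelihoods are 1/3 · 0.0256 = 0.0085333, 1/3 · 0.0625 = 0.020833, 1/3 · 0.0441 = 0.0147; with total 0.044067.
Hence P(r = 2 | data) = (0.0085333) / (0.044067) = 0.19365.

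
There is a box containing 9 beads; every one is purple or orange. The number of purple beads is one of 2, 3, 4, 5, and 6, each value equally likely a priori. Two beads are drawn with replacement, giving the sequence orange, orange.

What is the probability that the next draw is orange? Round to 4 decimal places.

0.6379

Compute the likelihood of the observed sequence for each case: P(data | r = 2) = (7/9)(7/9) = 49/81; P(data | r = 3) = (6/9)(6/9) = 4/9; P(data | r = 4) = (5/9)(5/9) = 25/81; P(data | r = 5) = (4/9)(4/9) = 16/81; P(data | r = 6) = (3/9)(3/9) = 1/9.
The prior-weighted likelihoods are 1/5 · 49/81 = 49/405, 1/5 · 4/9 = 4/45, 1/5 · 25/81 = 5/81, 1/5 · 16/81 = 16/405, 1/5 · 1/9 = 1/45; these sum to 1/3.
Dividing through by the total gives posterior P(r = 2 | data) = 49/135, P(r = 3 | data) = 4/15, P(r = 4 | data) = 5/27, P(r = 5 | data) = 16/135, P(r = 6 | data) = 1/15.
So P(orange next | data) = Σ P(orange next | H) P(H | data) = (7/9)(49/135) + (2/3)(4/15) + (5/9)(5/27) + (4/9)(16/135) + (1/3)(1/15) = 155/243.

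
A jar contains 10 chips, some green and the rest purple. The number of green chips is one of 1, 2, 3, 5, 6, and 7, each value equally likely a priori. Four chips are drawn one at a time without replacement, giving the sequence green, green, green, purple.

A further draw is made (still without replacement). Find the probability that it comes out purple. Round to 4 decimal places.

0.4766

Under each hypothesis, the probability of the observed sequence is: P(data | r = 1) = (1/10)(0/9) = 0; P(data | r = 2) = (2/10)(1/9)(0/8) = 0; P(data | r = 3) = (3/10)(2/9)(1/8)(7/7) = 0.0083333; P(data | r = 5) = (5/10)(4/9)(3/8)(5/7) = 0.059524; P(data | r = 6) = (6/10)(5/9)(4/8)(4/7) = 0.095238; P(data | r = 7) = (7/10)(6/9)(5/8)(3/7) = 0.125.
Weighting by the prior gives 1/6 · 0 = 0, 1/6 · 0 = 0, 1/6 · 0.0083333 = 0.0013889, 1/6 · 0.059524 = 0.0099206, 1/6 · 0.095238 = 0.015873, 1/6 · 0.125 = 0.020833; these sum to 0.048016.
The posterior is then P(r = 1 | data) = 0, P(r = 2 | data) = 0, P(r = 3 | data) = 0.028926, P(r = 5 | data) = 0.20661, P(r = 6 | data) = 0.33058, P(r = 7 | data) = 0.43388.
So P(purple next | data) = Σ P(purple next | H) P(H | data) = (1)(0.028926) + (2/3)(0.20661) + (1/2)(0.33058) + (1/3)(0.43388) = 0.47658.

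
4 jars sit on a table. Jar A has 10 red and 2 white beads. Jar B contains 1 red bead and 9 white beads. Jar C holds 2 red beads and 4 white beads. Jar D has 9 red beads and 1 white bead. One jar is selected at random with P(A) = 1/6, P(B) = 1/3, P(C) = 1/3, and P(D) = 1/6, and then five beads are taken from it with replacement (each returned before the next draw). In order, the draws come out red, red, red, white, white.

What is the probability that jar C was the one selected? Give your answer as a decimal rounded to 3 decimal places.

0.569

For each hypothesis, P(data | H) works out to: P(data | jar A) = (10/12)(10/12)(10/12)(2/12)(2/12) = 0.016075; P(data | jar B) = (1/10)(1/10)(1/10)(9/10)(9/10) = 0.00081; P(data | jar C) = (2/6)(2/6)(2/6)(4/6)(4/6) = 0.016461; P(data | jar D) = (9/10)(9/10)(9/10)(1/10)(1/10) = 0.00729.
Multiplying each by its prior: 1/6 · 0.016075 = 0.0026792, 1/3 · 0.00081 = 0.00027, 1/3 · 0.016461 = 0.005487, 1/6 · 0.00729 = 0.001215; with total 0.0096512.
By Bayes' rule, P(jar C | data) = (0.005487) / (0.0096512) = 0.56853.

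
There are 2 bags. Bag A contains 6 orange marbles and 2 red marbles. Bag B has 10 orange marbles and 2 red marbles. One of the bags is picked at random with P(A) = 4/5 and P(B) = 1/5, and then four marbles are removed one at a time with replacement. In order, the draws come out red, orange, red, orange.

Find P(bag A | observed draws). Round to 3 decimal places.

0.879

Compute the likelihood of the observed sequence for each case: P(data | bag A) = (2/8)(6/8)(2/8)(6/8) = 0.035156; P(data | bag B) = (2/12)(10/12)(2/12)(10/12) = 0.01929.
Multiplying each by its prior: 4/5 · 0.035156 = 0.028125, 1/5 · 0.01929 = 0.003858; with total 0.031983.
By Bayes' rule, P(bag A | data) = (0.028125) / (0.031983) = 0.87937.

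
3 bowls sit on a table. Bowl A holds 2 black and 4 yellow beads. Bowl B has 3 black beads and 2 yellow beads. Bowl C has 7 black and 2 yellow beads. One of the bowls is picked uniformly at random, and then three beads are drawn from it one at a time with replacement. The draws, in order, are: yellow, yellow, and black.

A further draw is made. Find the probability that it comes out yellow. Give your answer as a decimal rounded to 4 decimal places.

For each hypothesis, P(data | H) works out to: P(data | bowl A) = (4/6)(4/6)(2/6) = 0.14815; P(data | bowl B) = (2/5)(2/5)(3/5) = 0.096; P(data | bowl C) = (2/9)(2/9)(7/9) = 0.038409.
Weighting by the prior gives 1/3 · 0.14815 = 0.049383, 1/3 · 0.096 = 0.032, 1/3 · 0.038409 = 0.012803; with total 0.094186.
Dividing through by the total gives posterior P(bowl A | data) = 0.52431, P(bowl B | data) = 0.33975, P(bowl C | data) = 0.13593.
The predictive probability is P(yellow next | data) = (2/3)(0.52431) + (2/5)(0.33975) + (2/9)(0.13593) = 0.51565.

0.5157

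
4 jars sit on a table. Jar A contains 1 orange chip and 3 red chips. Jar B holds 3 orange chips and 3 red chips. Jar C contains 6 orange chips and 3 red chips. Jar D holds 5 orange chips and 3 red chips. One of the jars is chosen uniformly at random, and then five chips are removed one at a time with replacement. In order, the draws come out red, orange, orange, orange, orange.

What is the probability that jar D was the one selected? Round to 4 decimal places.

0.3639

For each hypothesis, P(data | H) works out to: P(data | jar A) = (3/4)(1/4)(1/4)(1/4)(1/4) = 0.0029297; P(data | jar B) = (3/6)(3/6)(3/6)(3/6)(3/6) = 0.03125; P(data | jar C) = (3/9)(6/9)(6/9)(6/9)(6/9) = 0.065844; P(data | jar D) = (3/8)(5/8)(5/8)(5/8)(5/8) = 0.05722.
Multiplying each by its prior: 1/4 · 0.0029297 = 0.00073242, 1/4 · 0.03125 = 0.0078125, 1/4 · 0.065844 = 0.016461, 1/4 · 0.05722 = 0.014305; with total 0.039311.
Hence P(jar D | data) = (0.014305) / (0.039311) = 0.3639.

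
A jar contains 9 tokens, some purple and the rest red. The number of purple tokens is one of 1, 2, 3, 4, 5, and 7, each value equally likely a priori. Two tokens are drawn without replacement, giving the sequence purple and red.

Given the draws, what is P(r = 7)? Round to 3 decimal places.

0.149

The likelihood of the observed sequence under each hypothesis: P(data | r = 1) = (1/9)(8/8) = 1/9; P(data | r = 2) = (2/9)(7/8) = 7/36; P(data | r = 3) = (3/9)(6/8) = 1/4; P(data | r = 4) = (4/9)(5/8) = 5/18; P(data | r = 5) = (5/9)(4/8) = 5/18; P(data | r = 7) = (7/9)(2/8) = 7/36.
Multiplying each by its prior: 1/6 · 1/9 = 1/54, 1/6 · 7/36 = 7/216, 1/6 · 1/4 = 1/24, 1/6 · 5/18 = 5/108, 1/6 · 5/18 = 5/108, 1/6 · 7/36 = 7/216; these sum to 47/216.
So P(r = 7 | data) = (7/216) / (47/216) = 7/47.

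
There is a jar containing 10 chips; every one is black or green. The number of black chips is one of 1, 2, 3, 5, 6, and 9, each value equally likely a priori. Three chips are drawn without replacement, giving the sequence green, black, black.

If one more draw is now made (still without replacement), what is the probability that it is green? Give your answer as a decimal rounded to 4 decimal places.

For each hypothesis, P(data | H) works out to: P(data | r = 1) = (9/10)(1/9)(0/8) = 0; P(data | r = 2) = (8/10)(2/9)(1/8) = 1/45; P(data | r = 3) = (7/10)(3/9)(2/8) = 7/120; P(data | r = 5) = (5/10)(5/9)(4/8) = 5/36; P(data | r = 6) = (4/10)(6/9)(5/8) = 1/6; P(data | r = 9) = (1/10)(9/9)(8/8) = 1/10.
Weighting by the prior gives 1/6 · 0 = 0, 1/6 · 1/45 = 1/270, 1/6 · 7/120 = 7/720, 1/6 · 5/36 = 5/216, 1/6 · 1/6 = 1/36, 1/6 · 1/10 = 1/60; summing to 35/432.
Normalising, the posterior is P(r = 1 | data) = 0, P(r = 2 | data) = 0.045714, P(r = 3 | data) = 0.12, P(r = 5 | data) = 0.28571, P(r = 6 | data) = 0.34286, P(r = 9 | data) = 0.20571.
Averaging over the posterior, P(green next | data) = (1)(0.045714) + (6/7)(0.12) + (4/7)(0.28571) + (3/7)(0.34286) + (0)(0.20571) = 0.45878.

0.4588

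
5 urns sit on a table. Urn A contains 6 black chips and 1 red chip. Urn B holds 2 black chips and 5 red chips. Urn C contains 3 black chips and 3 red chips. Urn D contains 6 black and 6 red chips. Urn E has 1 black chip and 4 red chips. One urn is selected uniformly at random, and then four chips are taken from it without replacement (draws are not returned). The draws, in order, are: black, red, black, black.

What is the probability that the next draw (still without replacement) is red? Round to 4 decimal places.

Under each hypothesis, the probability of the observed sequence is: P(data | urn A) = (6/7)(1/6)(5/5)(4/4) = 0.14286; P(data | urn B) = (2/7)(5/6)(1/5)(0/4) = 0; P(data | urn C) = (3/6)(3/5)(2/4)(1/3) = 0.05; P(data | urn D) = (6/12)(6/11)(5/10)(4/9) = 0.060606; P(data | urn E) = (1/5)(4/4)(0/3) = 0.
The prior-weighted likelihoods are 1/5 · 0.14286 = 0.028571, 1/5 · 0 = 0, 1/5 · 0.05 = 0.01, 1/5 · 0.060606 = 0.012121, 1/5 · 0 = 0; with total 0.050693.
Dividing through by the total gives posterior P(urn A | data) = 0.56362, P(urn B | data) = 0, P(urn C | data) = 0.19727, P(urn D | data) = 0.23911, P(urn E | data) = 0.
The predictive probability is P(red next | data) = (0)(0.56362) + (1)(0.19727) + (5/8)(0.23911) = 0.34671.

0.3467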